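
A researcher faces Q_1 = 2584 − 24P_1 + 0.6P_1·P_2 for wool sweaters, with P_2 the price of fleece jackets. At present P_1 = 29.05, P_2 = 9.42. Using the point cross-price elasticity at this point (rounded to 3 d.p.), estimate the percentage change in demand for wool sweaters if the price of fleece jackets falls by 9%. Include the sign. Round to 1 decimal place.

At P_1 = 29.05, P_2 = 9.42: Q_1 = 2050.991.
∂Q_1/∂P_2 = 0.6P_1 = 17.4300.
ε = (∂Q_1/∂P_2)(P_2/Q_1) = 17.4300 × 9.42/2050.991 ≈ 0.080.
%ΔQ_1 ≈ ε × %ΔP_2 = 0.080 × (-9%) = -0.7%.

-0.7%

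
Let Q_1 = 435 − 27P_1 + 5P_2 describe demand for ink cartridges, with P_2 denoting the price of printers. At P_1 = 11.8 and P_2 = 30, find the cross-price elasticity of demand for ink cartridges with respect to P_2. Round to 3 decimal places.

0.563

At P_1 = 11.8 and P_2 = 30: Q_1 = 266.4.
∂Q_1/∂P_2 = 5.
ε = (∂Q_1/∂P_2)(P_2/Q_1) = 5 × (30/266.4) ≈ 0.563.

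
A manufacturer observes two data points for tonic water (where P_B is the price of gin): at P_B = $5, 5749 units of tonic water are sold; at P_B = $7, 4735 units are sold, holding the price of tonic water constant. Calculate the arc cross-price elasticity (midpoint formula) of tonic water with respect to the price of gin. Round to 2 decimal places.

-0.58

ΔQ_A = 4735 − 5749 = -1014; ΔP_B = 7 − 5 = 2.
Midpoints: Q̄_A = 5242.0, P̄_B = 6.00.
ε = (ΔQ_A/Q̄_A)/(ΔP_B/P̄_B) = (-1014/5242.0)/(2/6.00) ≈ -0.58.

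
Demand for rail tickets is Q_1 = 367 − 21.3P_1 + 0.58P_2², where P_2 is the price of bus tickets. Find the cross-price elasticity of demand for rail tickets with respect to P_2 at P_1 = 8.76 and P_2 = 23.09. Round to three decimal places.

At P_1 = 8.76 and P_2 = 23.09: Q_1 = 489.638.
∂Q_1/∂P_2 = 1.16P_2 = 1.16(23.09) = 26.7844.
ε = (∂Q_1/∂P_2)(P_2/Q_1) = 26.7844 × (23.09/489.638) ≈ 1.263.
ε > 0: substitutes.

1.263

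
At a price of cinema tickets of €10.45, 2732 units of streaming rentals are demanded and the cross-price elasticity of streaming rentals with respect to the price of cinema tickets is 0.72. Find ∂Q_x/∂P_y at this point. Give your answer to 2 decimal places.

188.23

ε = (∂Q_x/∂P_y)·(P_y/Q_x) ⇒ ∂Q_x/∂P_y = ε·Q_x/P_y = 0.72 × 2732/10.45 ≈ 188.23.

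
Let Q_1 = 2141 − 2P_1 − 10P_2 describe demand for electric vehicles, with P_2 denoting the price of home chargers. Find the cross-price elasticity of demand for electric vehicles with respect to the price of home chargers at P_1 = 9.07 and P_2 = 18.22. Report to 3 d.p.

At P_1 = 9.07 and P_2 = 18.22: Q_1 = 1940.66.
∂Q_1/∂P_2 = -10.
ε = (∂Q_1/∂P_2)(P_2/Q_1) = -10 × (18.22/1940.66) ≈ -0.094.

-0.094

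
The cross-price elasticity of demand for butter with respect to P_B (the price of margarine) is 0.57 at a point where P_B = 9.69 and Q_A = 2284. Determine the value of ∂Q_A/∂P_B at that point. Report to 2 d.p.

134.35

ε = (∂Q_A/∂P_B)·(P_B/Q_A) ⇒ ∂Q_A/∂P_B = ε·Q_A/P_B = 0.57 × 2284/9.69 ≈ 134.35.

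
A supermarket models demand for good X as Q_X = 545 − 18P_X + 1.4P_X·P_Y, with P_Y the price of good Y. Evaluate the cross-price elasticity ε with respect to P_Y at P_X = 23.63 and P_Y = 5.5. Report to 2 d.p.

0.60

At P_X = 23.63 and P_Y = 5.5: Q_X = 301.611.
∂Q_X/∂P_Y = 1.4P_X = 1.4(23.63) = 33.0820.
ε = (∂Q_X/∂P_Y)(P_Y/Q_X) = 33.0820 × (5.5/301.611) ≈ 0.60.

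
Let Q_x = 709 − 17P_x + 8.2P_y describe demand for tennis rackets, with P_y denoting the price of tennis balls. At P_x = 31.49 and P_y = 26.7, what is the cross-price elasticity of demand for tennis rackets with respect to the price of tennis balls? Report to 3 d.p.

0.558

At P_x = 31.49 and P_y = 26.7: Q_x = 392.61.
∂Q_x/∂P_y = 8.2.
ε = (∂Q_x/∂P_y)(P_y/Q_x) = 8.2 × (26.7/392.61) ≈ 0.558.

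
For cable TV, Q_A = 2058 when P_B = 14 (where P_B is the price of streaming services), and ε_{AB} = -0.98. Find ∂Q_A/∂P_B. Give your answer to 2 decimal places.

-144.06

ε = (∂Q_A/∂P_B)·(P_B/Q_A) ⇒ ∂Q_A/∂P_B = ε·Q_A/P_B = -0.98 × 2058/14 ≈ -144.06.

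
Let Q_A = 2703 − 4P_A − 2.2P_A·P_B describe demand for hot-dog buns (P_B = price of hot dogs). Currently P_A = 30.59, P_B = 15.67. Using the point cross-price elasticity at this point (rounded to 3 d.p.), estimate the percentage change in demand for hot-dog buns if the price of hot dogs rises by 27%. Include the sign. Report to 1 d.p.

-18.7%

At P_A = 30.59, P_B = 15.67: Q_A = 1526.080.
∂Q_A/∂P_B = -2.2P_A = -67.2980.
ε = (∂Q_A/∂P_B)(P_B/Q_A) = -67.2980 × 15.67/1526.080 ≈ -0.691.
%ΔQ_A ≈ ε × %ΔP_B = -0.691 × (27%) = -18.7%.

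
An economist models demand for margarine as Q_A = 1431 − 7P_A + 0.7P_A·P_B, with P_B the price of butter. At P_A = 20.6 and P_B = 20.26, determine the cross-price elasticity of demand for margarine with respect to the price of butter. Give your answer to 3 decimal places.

0.185

At P_A = 20.6 and P_B = 20.26: Q_A = 1578.949.
∂Q_A/∂P_B = 0.7P_A = 0.7(20.6) = 14.4200.
ε = (∂Q_A/∂P_B)(P_B/Q_A) = 14.4200 × (20.26/1578.949) ≈ 0.185.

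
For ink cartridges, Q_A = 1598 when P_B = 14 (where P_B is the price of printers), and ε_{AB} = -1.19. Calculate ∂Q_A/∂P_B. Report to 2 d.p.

-135.83

ε = (∂Q_A/∂P_B)·(P_B/Q_A) ⇒ ∂Q_A/∂P_B = ε·Q_A/P_B = -1.19 × 1598/14 ≈ -135.83.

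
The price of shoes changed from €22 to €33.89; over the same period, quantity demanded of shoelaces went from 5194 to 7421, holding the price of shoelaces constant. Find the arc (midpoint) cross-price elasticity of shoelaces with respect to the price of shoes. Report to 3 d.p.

ΔQ_A = 7421 − 5194 = 2227; ΔP_B = 33.89 − 22 = 11.89.
Midpoints: Q̄_A = 6307.5, P̄_B = 27.95.
ε = (ΔQ_A/Q̄_A)/(ΔP_B/P̄_B) = (2227/6307.5)/(11.89/27.95) ≈ 0.830.
ε > 0: shoelaces and shoes are substitutes.

0.830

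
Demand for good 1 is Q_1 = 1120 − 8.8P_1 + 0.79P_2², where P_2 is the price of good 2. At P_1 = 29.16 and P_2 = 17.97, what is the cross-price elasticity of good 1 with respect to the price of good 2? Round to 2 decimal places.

At P_1 = 29.16 and P_2 = 17.97: Q_1 = 1118.500.
∂Q_1/∂P_2 = 1.58P_2 = 1.58(17.97) = 28.3926.
ε = (∂Q_1/∂P_2)(P_2/Q_1) = 28.3926 × (17.97/1118.500) ≈ 0.46.
ε > 0: substitutes.

0.46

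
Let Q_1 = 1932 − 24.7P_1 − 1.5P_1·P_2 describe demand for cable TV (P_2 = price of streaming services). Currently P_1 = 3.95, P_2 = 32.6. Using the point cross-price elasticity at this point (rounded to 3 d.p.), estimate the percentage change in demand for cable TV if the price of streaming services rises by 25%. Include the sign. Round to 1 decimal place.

At P_1 = 3.95, P_2 = 32.6: Q_1 = 1641.28.
∂Q_1/∂P_2 = -1.5P_1 = -5.9250.
ε = (∂Q_1/∂P_2)(P_2/Q_1) = -5.9250 × 32.6/1641.28 ≈ -0.118.
%ΔQ_1 ≈ ε × %ΔP_2 = -0.118 × (25%) = -3.0%.

-3.0%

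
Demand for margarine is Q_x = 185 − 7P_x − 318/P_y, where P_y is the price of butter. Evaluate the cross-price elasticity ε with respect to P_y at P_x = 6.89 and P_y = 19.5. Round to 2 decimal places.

0.14

At P_x = 6.89 and P_y = 19.5: Q_x = 120.462.
∂Q_x/∂P_y = 318/P_y² = 0.8363.
ε = (∂Q_x/∂P_y)(P_y/Q_x) = 0.8363 × (19.5/120.462) ≈ 0.14.
ε > 0: substitutes.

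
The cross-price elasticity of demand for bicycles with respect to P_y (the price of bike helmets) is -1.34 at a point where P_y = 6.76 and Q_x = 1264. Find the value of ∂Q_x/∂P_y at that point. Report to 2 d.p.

-250.56

ε = (∂Q_x/∂P_y)·(P_y/Q_x) ⇒ ∂Q_x/∂P_y = ε·Q_x/P_y = -1.34 × 1264/6.76 ≈ -250.56.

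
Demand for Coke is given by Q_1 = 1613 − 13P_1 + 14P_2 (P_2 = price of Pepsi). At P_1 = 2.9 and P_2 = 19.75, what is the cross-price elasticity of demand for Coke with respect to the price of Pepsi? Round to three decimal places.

0.149

At P_1 = 2.9 and P_2 = 19.75: Q_1 = 1851.8.
∂Q_1/∂P_2 = 14.
ε = (∂Q_1/∂P_2)(P_2/Q_1) = 14 × (19.75/1851.8) ≈ 0.149.
Since ε > 0, Coke and Pepsi are substitutes.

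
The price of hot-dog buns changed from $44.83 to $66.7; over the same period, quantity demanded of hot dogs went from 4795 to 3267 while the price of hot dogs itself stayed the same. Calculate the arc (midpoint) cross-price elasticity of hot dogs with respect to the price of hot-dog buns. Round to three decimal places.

-0.967

ΔQ_A = 3267 − 4795 = -1528; ΔP_B = 66.7 − 44.83 = 21.87.
Midpoints: Q̄_A = 4031.0, P̄_B = 55.77.
ε = (ΔQ_A/Q̄_A)/(ΔP_B/P̄_B) = (-1528/4031.0)/(21.87/55.77) ≈ -0.967.
ε < 0: hot dogs and hot-dog buns are complements.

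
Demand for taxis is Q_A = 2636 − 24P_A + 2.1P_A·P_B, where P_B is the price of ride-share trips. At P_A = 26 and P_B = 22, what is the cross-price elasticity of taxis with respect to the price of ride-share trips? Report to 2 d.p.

At P_A = 26 and P_B = 22: Q_A = 3213.2.
∂Q_A/∂P_B = 2.1P_A = 2.1(26) = 54.6000.
ε = (∂Q_A/∂P_B)(P_B/Q_A) = 54.6000 × (22/3213.2) ≈ 0.37.

0.37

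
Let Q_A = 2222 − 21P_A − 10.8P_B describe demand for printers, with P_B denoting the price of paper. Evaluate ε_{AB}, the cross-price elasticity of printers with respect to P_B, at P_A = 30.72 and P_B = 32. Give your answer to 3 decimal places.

At P_A = 30.72 and P_B = 32: Q_A = 1231.28.
∂Q_A/∂P_B = -10.8.
ε = (∂Q_A/∂P_B)(P_B/Q_A) = -10.8 × (32/1231.28) ≈ -0.281.
Since ε < 0, printers and paper are complements.

-0.281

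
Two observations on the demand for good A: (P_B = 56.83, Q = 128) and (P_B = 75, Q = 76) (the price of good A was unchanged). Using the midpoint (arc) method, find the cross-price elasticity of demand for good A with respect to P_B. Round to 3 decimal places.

ΔQ_A = 76 − 128 = -52; ΔP_B = 75 − 56.83 = 18.17.
Midpoints: Q̄_A = 102.0, P̄_B = 65.91.
ε = (ΔQ_A/Q̄_A)/(ΔP_B/P̄_B) = (-52/102.0)/(18.17/65.91) ≈ -1.849.
ε < 0: good A and good B are complements.

-1.849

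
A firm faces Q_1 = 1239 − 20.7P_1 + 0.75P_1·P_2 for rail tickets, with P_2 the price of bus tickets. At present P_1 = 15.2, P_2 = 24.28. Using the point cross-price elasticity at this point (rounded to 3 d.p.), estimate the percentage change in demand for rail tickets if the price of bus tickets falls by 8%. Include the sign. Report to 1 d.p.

-1.8%

At P_1 = 15.2, P_2 = 24.28: Q_1 = 1201.152.
∂Q_1/∂P_2 = 0.75P_1 = 11.4000.
ε = (∂Q_1/∂P_2)(P_2/Q_1) = 11.4000 × 24.28/1201.152 ≈ 0.230.
%ΔQ_1 ≈ ε × %ΔP_2 = 0.230 × (-8%) = -1.8%.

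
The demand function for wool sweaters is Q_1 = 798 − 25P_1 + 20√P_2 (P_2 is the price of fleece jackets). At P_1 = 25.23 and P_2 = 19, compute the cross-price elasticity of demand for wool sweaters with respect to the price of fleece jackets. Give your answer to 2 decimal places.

At P_1 = 25.23 and P_2 = 19: Q_1 = 254.428.
∂Q_1/∂P_2 = 20/(2√P_2) = 20/(2√19) = 2.2942.
ε = (∂Q_1/∂P_2)(P_2/Q_1) = 2.2942 × (19/254.428) ≈ 0.17.

0.17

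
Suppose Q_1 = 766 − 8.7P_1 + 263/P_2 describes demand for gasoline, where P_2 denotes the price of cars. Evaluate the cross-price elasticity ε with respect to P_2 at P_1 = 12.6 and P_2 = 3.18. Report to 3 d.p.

-0.112

At P_1 = 12.6 and P_2 = 3.18: Q_1 = 739.084.
∂Q_1/∂P_2 = −263/P_2² = -26.0077.
ε = (∂Q_1/∂P_2)(P_2/Q_1) = -26.0077 × (3.18/739.084) ≈ -0.112.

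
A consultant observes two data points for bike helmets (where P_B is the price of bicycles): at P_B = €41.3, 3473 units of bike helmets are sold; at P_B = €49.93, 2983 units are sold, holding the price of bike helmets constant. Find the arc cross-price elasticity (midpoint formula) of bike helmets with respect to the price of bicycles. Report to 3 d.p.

ΔQ_A = 2983 − 3473 = -490; ΔP_B = 49.93 − 41.3 = 8.63.
Midpoints: Q̄_A = 3228.0, P̄_B = 45.61.
ε = (ΔQ_A/Q̄_A)/(ΔP_B/P̄_B) = (-490/3228.0)/(8.63/45.61) ≈ -0.802.
ε < 0: bike helmets and bicycles are complements.

-0.802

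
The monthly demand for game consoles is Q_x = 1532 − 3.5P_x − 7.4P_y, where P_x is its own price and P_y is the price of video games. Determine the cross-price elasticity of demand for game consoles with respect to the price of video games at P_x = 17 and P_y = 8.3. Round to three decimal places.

-0.044

At P_x = 17 and P_y = 8.3: Q_x = 1411.08.
∂Q_x/∂P_y = -7.4.
ε = (∂Q_x/∂P_y)(P_y/Q_x) = -7.4 × (8.3/1411.08) ≈ -0.044.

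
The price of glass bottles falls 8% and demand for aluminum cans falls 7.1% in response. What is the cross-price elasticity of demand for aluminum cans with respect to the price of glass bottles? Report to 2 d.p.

ε = (%ΔQ of aluminum cans) / (%ΔP of glass bottles) = (-7.1%) / (-8%) ≈ 0.89.
Positive cross-price elasticity: substitutes.

0.89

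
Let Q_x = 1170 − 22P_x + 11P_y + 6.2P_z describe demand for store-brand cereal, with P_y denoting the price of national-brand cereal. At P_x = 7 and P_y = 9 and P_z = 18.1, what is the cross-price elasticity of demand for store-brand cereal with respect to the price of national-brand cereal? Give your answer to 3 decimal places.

At P_x = 7 and P_y = 9 and P_z = 18.1: Q_x = 1227.22.
∂Q_x/∂P_y = 11.
ε = (∂Q_x/∂P_y)(P_y/Q_x) = 11 × (9/1227.22) ≈ 0.081.

0.081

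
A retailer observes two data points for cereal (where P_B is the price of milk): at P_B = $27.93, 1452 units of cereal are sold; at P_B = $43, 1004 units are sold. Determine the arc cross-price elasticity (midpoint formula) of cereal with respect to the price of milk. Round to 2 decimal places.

ΔQ_A = 1004 − 1452 = -448; ΔP_B = 43 − 27.93 = 15.07.
Midpoints: Q̄_A = 1228.0, P̄_B = 35.47.
ε = (ΔQ_A/Q̄_A)/(ΔP_B/P̄_B) = (-448/1228.0)/(15.07/35.47) ≈ -0.86.

-0.86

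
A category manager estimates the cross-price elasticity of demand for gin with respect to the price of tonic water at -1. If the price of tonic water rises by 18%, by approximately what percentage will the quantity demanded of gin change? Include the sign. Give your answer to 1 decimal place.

-18.0%

%ΔQ ≈ ε × %ΔP of tonic water = -1 × (18%) = -18.0%.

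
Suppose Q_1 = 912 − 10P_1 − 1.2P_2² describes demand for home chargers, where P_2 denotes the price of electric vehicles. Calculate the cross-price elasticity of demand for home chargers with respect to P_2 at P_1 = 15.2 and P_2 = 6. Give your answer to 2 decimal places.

At P_1 = 15.2 and P_2 = 6: Q_1 = 716.8.
∂Q_1/∂P_2 = -2.4P_2 = -2.4(6) = -14.4000.
ε = (∂Q_1/∂P_2)(P_2/Q_1) = -14.4000 × (6/716.8) ≈ -0.12.
ε < 0: complements.

-0.12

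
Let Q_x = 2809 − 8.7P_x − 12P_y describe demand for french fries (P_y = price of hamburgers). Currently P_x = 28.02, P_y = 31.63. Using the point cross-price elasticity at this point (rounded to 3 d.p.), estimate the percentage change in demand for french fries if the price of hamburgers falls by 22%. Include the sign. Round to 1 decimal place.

3.8%

At P_x = 28.02, P_y = 31.63: Q_x = 2185.666.
∂Q_x/∂P_y = -12.
ε = (∂Q_x/∂P_y)(P_y/Q_x) = -12.0000 × 31.63/2185.666 ≈ -0.174.
%ΔQ_x ≈ ε × %ΔP_y = -0.174 × (-22%) = 3.8%.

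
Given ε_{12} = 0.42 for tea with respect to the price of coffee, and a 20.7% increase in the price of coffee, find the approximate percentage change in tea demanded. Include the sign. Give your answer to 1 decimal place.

8.7%

%ΔQ ≈ ε × %ΔP of coffee = 0.42 × (20.7%) = 8.7%.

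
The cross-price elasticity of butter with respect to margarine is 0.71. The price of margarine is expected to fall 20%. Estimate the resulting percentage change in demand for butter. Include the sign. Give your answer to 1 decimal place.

%ΔQ ≈ ε × %ΔP of margarine = 0.71 × (-20%) = -14.2%.

-14.2%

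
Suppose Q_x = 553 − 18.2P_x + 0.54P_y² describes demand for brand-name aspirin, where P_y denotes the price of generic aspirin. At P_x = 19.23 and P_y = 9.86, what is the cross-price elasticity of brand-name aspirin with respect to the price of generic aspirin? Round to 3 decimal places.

At P_x = 19.23 and P_y = 9.86: Q_x = 255.513.
∂Q_x/∂P_y = 1.08P_y = 1.08(9.86) = 10.6488.
ε = (∂Q_x/∂P_y)(P_y/Q_x) = 10.6488 × (9.86/255.513) ≈ 0.411.
ε > 0: substitutes.

0.411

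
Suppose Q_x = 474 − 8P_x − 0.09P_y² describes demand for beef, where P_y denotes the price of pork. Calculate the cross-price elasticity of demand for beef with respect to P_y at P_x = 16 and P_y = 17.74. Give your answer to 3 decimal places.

At P_x = 16 and P_y = 17.74: Q_x = 317.676.
∂Q_x/∂P_y = -0.18P_y = -0.18(17.74) = -3.1932.
ε = (∂Q_x/∂P_y)(P_y/Q_x) = -3.1932 × (17.74/317.676) ≈ -0.178.

-0.178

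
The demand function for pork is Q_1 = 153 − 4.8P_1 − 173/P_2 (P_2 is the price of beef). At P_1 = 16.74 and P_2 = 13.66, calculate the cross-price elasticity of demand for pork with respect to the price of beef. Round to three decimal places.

At P_1 = 16.74 and P_2 = 13.66: Q_1 = 59.983.
∂Q_1/∂P_2 = 173/P_2² = 0.9271.
ε = (∂Q_1/∂P_2)(P_2/Q_1) = 0.9271 × (13.66/59.983) ≈ 0.211.
ε > 0: substitutes.

0.211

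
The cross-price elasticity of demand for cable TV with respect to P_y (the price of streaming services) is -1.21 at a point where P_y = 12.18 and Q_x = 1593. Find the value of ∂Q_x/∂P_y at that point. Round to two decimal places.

ε = (∂Q_x/∂P_y)·(P_y/Q_x) ⇒ ∂Q_x/∂P_y = ε·Q_x/P_y = -1.21 × 1593/12.18 ≈ -158.25.

-158.25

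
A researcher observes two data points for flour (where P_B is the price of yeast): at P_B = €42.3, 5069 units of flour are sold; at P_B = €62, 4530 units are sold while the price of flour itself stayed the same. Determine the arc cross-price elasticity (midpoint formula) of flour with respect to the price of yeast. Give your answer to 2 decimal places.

ΔQ_A = 4530 − 5069 = -539; ΔP_B = 62 − 42.3 = 19.7.
Midpoints: Q̄_A = 4799.5, P̄_B = 52.15.
ε = (ΔQ_A/Q̄_A)/(ΔP_B/P̄_B) = (-539/4799.5)/(19.7/52.15) ≈ -0.30.
ε < 0: flour and yeast are complements.

-0.30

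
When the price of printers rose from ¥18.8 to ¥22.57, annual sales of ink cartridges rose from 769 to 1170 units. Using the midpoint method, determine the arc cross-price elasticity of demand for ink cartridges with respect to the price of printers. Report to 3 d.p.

ΔQ_A = 1170 − 769 = 401; ΔP_B = 22.57 − 18.8 = 3.77.
Midpoints: Q̄_A = 969.5, P̄_B = 20.69.
ε = (ΔQ_A/Q̄_A)/(ΔP_B/P̄_B) = (401/969.5)/(3.77/20.69) ≈ 2.269.
ε > 0: ink cartridges and printers are substitutes.

2.269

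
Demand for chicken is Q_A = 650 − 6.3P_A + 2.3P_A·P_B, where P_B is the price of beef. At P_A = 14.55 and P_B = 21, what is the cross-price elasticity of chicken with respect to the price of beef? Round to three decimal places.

At P_A = 14.55 and P_B = 21: Q_A = 1261.1.
∂Q_A/∂P_B = 2.3P_A = 2.3(14.55) = 33.4650.
ε = (∂Q_A/∂P_B)(P_B/Q_A) = 33.4650 × (21/1261.1) ≈ 0.557.
ε > 0: substitutes.

0.557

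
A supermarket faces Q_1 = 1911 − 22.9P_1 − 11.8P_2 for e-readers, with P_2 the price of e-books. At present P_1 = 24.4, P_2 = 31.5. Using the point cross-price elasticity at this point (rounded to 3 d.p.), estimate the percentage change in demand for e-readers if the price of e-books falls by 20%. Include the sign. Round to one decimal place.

7.6%

At P_1 = 24.4, P_2 = 31.5: Q_1 = 980.54.
∂Q_1/∂P_2 = -11.8.
ε = (∂Q_1/∂P_2)(P_2/Q_1) = -11.8000 × 31.5/980.54 ≈ -0.379.
%ΔQ_1 ≈ ε × %ΔP_2 = -0.379 × (-20%) = 7.6%.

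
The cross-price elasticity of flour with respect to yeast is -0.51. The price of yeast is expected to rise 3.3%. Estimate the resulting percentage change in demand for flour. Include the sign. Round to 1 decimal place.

%ΔQ ≈ ε × %ΔP of yeast = -0.51 × (3.3%) = -1.7%.

-1.7%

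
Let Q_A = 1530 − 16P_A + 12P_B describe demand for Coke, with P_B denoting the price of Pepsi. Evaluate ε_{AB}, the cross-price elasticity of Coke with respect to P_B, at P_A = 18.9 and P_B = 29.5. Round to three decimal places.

0.224

At P_A = 18.9 and P_B = 29.5: Q_A = 1581.6.
∂Q_A/∂P_B = 12.
ε = (∂Q_A/∂P_B)(P_B/Q_A) = 12 × (29.5/1581.6) ≈ 0.224.
Since ε > 0, Coke and Pepsi are substitutes.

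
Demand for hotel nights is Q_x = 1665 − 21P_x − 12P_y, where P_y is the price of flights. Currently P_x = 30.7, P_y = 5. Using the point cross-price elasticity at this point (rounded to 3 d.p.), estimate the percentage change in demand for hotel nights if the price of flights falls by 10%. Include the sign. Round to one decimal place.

0.6%

At P_x = 30.7, P_y = 5: Q_x = 960.3.
∂Q_x/∂P_y = -12.
ε = (∂Q_x/∂P_y)(P_y/Q_x) = -12.0000 × 5/960.3 ≈ -0.062.
%ΔQ_x ≈ ε × %ΔP_y = -0.062 × (-10%) = 0.6%.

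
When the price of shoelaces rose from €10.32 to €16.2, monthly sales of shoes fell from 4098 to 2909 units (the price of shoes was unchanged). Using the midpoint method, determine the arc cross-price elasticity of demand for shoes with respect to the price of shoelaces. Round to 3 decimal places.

-0.765

ΔQ_A = 2909 − 4098 = -1189; ΔP_B = 16.2 − 10.32 = 5.88.
Midpoints: Q̄_A = 3503.5, P̄_B = 13.26.
ε = (ΔQ_A/Q̄_A)/(ΔP_B/P̄_B) = (-1189/3503.5)/(5.88/13.26) ≈ -0.765.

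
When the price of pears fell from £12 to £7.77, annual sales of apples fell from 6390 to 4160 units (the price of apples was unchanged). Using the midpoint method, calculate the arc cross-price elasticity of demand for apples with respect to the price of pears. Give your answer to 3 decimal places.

0.988

ΔQ_A = 4160 − 6390 = -2230; ΔP_B = 7.77 − 12 = -4.23.
Midpoints: Q̄_A = 5275.0, P̄_B = 9.88.
ε = (ΔQ_A/Q̄_A)/(ΔP_B/P̄_B) = (-2230/5275.0)/(-4.23/9.88) ≈ 0.988.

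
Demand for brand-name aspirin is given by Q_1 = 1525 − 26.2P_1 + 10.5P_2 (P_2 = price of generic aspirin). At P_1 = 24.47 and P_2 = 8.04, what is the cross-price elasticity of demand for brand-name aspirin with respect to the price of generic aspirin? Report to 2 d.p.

At P_1 = 24.47 and P_2 = 8.04: Q_1 = 968.306.
∂Q_1/∂P_2 = 10.5.
ε = (∂Q_1/∂P_2)(P_2/Q_1) = 10.5 × (8.04/968.306) ≈ 0.09.
Since ε > 0, brand-name aspirin and generic aspirin are substitutes.

0.09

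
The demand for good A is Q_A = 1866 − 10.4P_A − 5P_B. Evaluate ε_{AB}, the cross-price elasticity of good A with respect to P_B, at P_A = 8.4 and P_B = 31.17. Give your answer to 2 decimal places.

At P_A = 8.4 and P_B = 31.17: Q_A = 1622.79.
∂Q_A/∂P_B = -5.
ε = (∂Q_A/∂P_B)(P_B/Q_A) = -5 × (31.17/1622.79) ≈ -0.10.

-0.10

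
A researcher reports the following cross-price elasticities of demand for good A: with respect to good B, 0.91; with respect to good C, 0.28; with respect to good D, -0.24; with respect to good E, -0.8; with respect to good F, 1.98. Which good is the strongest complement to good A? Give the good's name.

Complements have ε < 0. The most negative value is -0.8 (good E).

good E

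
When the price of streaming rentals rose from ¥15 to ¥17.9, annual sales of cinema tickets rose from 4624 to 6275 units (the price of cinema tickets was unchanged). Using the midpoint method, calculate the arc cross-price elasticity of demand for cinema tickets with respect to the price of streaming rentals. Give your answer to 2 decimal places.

ΔQ_A = 6275 − 4624 = 1651; ΔP_B = 17.9 − 15 = 2.9.
Midpoints: Q̄_A = 5449.5, P̄_B = 16.45.
ε = (ΔQ_A/Q̄_A)/(ΔP_B/P̄_B) = (1651/5449.5)/(2.9/16.45) ≈ 1.72.
ε > 0: cinema tickets and streaming rentals are substitutes.

1.72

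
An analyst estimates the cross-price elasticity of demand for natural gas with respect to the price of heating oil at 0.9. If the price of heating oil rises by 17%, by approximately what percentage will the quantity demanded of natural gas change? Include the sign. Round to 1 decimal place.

15.3%

%ΔQ ≈ ε × %ΔP of heating oil = 0.9 × (17%) = 15.3%.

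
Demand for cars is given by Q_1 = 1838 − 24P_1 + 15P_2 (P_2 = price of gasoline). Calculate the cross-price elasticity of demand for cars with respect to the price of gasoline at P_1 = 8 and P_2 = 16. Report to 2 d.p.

At P_1 = 8 and P_2 = 16: Q_1 = 1886.
∂Q_1/∂P_2 = 15.
ε = (∂Q_1/∂P_2)(P_2/Q_1) = 15 × (16/1886) ≈ 0.13.

0.13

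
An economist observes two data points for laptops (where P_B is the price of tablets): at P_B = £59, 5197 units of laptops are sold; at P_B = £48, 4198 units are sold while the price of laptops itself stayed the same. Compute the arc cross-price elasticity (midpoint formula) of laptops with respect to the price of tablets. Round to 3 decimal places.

1.034

ΔQ_A = 4198 − 5197 = -999; ΔP_B = 48 − 59 = -11.
Midpoints: Q̄_A = 4697.5, P̄_B = 53.50.
ε = (ΔQ_A/Q̄_A)/(ΔP_B/P̄_B) = (-999/4697.5)/(-11/53.50) ≈ 1.034.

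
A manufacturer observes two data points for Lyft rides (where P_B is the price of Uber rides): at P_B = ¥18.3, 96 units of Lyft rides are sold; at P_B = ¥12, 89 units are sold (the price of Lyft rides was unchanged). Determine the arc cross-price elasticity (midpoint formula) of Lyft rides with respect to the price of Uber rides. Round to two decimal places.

0.18

ΔQ_A = 89 − 96 = -7; ΔP_B = 12 − 18.3 = -6.3.
Midpoints: Q̄_A = 92.5, P̄_B = 15.15.
ε = (ΔQ_A/Q̄_A)/(ΔP_B/P̄_B) = (-7/92.5)/(-6.3/15.15) ≈ 0.18.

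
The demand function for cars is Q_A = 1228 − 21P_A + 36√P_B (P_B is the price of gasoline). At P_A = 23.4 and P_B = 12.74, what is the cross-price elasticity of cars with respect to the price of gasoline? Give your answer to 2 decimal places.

0.07

At P_A = 23.4 and P_B = 12.74: Q_A = 865.095.
∂Q_A/∂P_B = 36/(2√P_B) = 36/(2√12.74) = 5.0430.
ε = (∂Q_A/∂P_B)(P_B/Q_A) = 5.0430 × (12.74/865.095) ≈ 0.07.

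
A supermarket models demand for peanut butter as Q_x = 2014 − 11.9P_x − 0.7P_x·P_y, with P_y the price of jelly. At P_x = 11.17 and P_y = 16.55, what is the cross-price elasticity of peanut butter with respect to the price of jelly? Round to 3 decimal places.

At P_x = 11.17 and P_y = 16.55: Q_x = 1751.673.
∂Q_x/∂P_y = -0.7P_x = -0.7(11.17) = -7.8190.
ε = (∂Q_x/∂P_y)(P_y/Q_x) = -7.8190 × (16.55/1751.673) ≈ -0.074.
ε < 0: complements.

-0.074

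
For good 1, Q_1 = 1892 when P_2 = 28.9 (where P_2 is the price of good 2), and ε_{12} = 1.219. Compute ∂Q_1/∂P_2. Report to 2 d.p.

ε = (∂Q_1/∂P_2)·(P_2/Q_1) ⇒ ∂Q_1/∂P_2 = ε·Q_1/P_2 = 1.219 × 1892/28.9 ≈ 79.80.

79.80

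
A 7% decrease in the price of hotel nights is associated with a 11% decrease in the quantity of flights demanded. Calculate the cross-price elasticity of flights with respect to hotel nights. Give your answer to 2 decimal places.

ε = (%ΔQ of flights) / (%ΔP of hotel nights) = (-11%) / (-7%) ≈ 1.57.
Positive cross-price elasticity: substitutes.

1.57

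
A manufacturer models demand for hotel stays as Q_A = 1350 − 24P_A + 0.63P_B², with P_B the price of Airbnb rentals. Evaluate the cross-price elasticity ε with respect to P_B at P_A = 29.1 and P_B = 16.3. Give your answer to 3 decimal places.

0.409

At P_A = 29.1 and P_B = 16.3: Q_A = 818.985.
∂Q_A/∂P_B = 1.26P_B = 1.26(16.3) = 20.5380.
ε = (∂Q_A/∂P_B)(P_B/Q_A) = 20.5380 × (16.3/818.985) ≈ 0.409.
ε > 0: substitutes.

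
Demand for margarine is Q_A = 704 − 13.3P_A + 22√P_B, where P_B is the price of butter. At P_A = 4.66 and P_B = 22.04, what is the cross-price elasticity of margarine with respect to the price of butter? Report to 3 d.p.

0.069

At P_A = 4.66 and P_B = 22.04: Q_A = 745.305.
∂Q_A/∂P_B = 22/(2√P_B) = 22/(2√22.04) = 2.3431.
ε = (∂Q_A/∂P_B)(P_B/Q_A) = 2.3431 × (22.04/745.305) ≈ 0.069.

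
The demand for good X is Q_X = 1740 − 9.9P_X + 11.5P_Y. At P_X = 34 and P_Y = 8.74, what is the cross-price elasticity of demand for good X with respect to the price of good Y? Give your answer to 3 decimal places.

0.067

At P_X = 34 and P_Y = 8.74: Q_X = 1503.91.
∂Q_X/∂P_Y = 11.5.
ε = (∂Q_X/∂P_Y)(P_Y/Q_X) = 11.5 × (8.74/1503.91) ≈ 0.067.
Since ε > 0, good X and good Y are substitutes.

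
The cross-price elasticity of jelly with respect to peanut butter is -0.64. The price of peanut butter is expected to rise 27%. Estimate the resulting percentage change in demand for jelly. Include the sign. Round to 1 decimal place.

%ΔQ ≈ ε × %ΔP of peanut butter = -0.64 × (27%) = -17.3%.
Demand for jelly falls by about 17.3%.

-17.3%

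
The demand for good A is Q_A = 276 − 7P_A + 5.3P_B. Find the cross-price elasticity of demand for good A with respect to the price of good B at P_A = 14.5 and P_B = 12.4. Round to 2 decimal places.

0.27

At P_A = 14.5 and P_B = 12.4: Q_A = 240.22.
∂Q_A/∂P_B = 5.3.
ε = (∂Q_A/∂P_B)(P_B/Q_A) = 5.3 × (12.4/240.22) ≈ 0.27.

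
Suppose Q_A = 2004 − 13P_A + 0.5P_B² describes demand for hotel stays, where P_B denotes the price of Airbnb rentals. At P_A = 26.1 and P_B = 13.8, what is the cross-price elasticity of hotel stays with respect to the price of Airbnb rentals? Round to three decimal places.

0.108

At P_A = 26.1 and P_B = 13.8: Q_A = 1759.92.
∂Q_A/∂P_B = 1P_B = 1(13.8) = 13.8000.
ε = (∂Q_A/∂P_B)(P_B/Q_A) = 13.8000 × (13.8/1759.92) ≈ 0.108.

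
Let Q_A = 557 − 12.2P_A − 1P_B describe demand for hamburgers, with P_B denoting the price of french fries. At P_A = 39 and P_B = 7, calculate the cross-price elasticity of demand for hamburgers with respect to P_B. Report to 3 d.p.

-0.094

At P_A = 39 and P_B = 7: Q_A = 74.2.
∂Q_A/∂P_B = -1.
ε = (∂Q_A/∂P_B)(P_B/Q_A) = -1 × (7/74.2) ≈ -0.094.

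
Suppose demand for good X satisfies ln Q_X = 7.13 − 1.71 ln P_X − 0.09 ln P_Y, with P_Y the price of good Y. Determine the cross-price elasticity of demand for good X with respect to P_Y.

-0.09

In a log-linear (constant-elasticity) demand function, the coefficient on ln P_Y is the cross-price elasticity.
ε = -0.09. Negative, so good X and good Y are complements.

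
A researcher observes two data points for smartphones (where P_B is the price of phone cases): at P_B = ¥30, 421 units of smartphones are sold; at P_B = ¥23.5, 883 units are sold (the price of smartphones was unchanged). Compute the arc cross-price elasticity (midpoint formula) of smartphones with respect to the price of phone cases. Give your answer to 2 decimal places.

-2.92

ΔQ_A = 883 − 421 = 462; ΔP_B = 23.5 − 30 = -6.5.
Midpoints: Q̄_A = 652.0, P̄_B = 26.75.
ε = (ΔQ_A/Q̄_A)/(ΔP_B/P̄_B) = (462/652.0)/(-6.5/26.75) ≈ -2.92.
ε < 0: smartphones and phone cases are complements.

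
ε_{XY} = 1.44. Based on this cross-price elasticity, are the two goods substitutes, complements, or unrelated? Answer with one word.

ε = 1.44 > 0, so a higher price of good Y raises demand for good X: substitutes.

substitutes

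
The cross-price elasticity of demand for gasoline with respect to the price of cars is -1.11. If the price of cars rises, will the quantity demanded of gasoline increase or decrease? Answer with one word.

ε < 0 and the price of cars rises, so the quantity of gasoline moves in the opposite direction: it decreases.

decrease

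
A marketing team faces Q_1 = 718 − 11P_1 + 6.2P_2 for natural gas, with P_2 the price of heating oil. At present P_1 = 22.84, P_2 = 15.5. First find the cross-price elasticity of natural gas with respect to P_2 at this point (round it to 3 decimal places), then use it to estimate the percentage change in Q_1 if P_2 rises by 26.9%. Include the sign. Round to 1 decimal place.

At P_1 = 22.84, P_2 = 15.5: Q_1 = 562.86.
∂Q_1/∂P_2 = 6.2.
ε = (∂Q_1/∂P_2)(P_2/Q_1) = 6.2000 × 15.5/562.86 ≈ 0.171.
%ΔQ_1 ≈ ε × %ΔP_2 = 0.171 × (26.9%) = 4.6%.

4.6%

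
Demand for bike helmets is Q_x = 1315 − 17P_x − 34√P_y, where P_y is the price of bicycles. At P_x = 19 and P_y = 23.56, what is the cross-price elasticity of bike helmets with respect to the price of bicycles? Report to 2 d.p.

At P_x = 19 and P_y = 23.56: Q_x = 826.969.
∂Q_x/∂P_y = -34/(2√P_y) = -34/(2√23.56) = -3.5024.
ε = (∂Q_x/∂P_y)(P_y/Q_x) = -3.5024 × (23.56/826.969) ≈ -0.10.
ε < 0: complements.

-0.10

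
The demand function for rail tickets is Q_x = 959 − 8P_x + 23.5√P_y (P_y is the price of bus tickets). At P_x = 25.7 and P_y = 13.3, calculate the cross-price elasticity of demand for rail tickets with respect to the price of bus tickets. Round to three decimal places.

0.051

At P_x = 25.7 and P_y = 13.3: Q_x = 839.103.
∂Q_x/∂P_y = 23.5/(2√P_y) = 23.5/(2√13.3) = 3.2219.
ε = (∂Q_x/∂P_y)(P_y/Q_x) = 3.2219 × (13.3/839.103) ≈ 0.051.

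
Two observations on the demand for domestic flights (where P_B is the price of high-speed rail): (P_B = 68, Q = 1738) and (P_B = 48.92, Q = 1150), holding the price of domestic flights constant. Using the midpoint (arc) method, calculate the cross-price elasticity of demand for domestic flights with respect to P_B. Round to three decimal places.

ΔQ_A = 1150 − 1738 = -588; ΔP_B = 48.92 − 68 = -19.08.
Midpoints: Q̄_A = 1444.0, P̄_B = 58.46.
ε = (ΔQ_A/Q̄_A)/(ΔP_B/P̄_B) = (-588/1444.0)/(-19.08/58.46) ≈ 1.248.
ε > 0: domestic flights and high-speed rail are substitutes.

1.248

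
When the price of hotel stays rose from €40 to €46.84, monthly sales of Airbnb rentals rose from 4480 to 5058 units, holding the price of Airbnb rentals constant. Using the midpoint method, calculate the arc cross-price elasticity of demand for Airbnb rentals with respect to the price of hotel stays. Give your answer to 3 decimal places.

ΔQ_A = 5058 − 4480 = 578; ΔP_B = 46.84 − 40 = 6.84.
Midpoints: Q̄_A = 4769.0, P̄_B = 43.42.
ε = (ΔQ_A/Q̄_A)/(ΔP_B/P̄_B) = (578/4769.0)/(6.84/43.42) ≈ 0.769.

0.769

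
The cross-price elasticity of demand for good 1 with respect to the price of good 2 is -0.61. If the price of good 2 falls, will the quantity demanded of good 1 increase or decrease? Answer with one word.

increase

ε < 0 and the price of good 2 falls, so the quantity of good 1 moves in the opposite direction: it increases.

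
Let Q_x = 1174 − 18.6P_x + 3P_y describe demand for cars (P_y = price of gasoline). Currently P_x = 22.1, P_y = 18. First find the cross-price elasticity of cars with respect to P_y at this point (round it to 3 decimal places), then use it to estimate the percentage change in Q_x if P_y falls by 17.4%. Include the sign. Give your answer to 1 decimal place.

-1.1%

At P_x = 22.1, P_y = 18: Q_x = 816.94.
∂Q_x/∂P_y = 3.
ε = (∂Q_x/∂P_y)(P_y/Q_x) = 3.0000 × 18/816.94 ≈ 0.066.
%ΔQ_x ≈ ε × %ΔP_y = 0.066 × (-17.4%) = -1.1%.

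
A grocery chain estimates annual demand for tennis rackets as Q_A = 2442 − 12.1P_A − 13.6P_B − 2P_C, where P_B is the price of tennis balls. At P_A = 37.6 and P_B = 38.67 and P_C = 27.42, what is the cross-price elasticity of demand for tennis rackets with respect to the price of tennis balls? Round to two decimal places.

At P_A = 37.6 and P_B = 38.67 and P_C = 27.42: Q_A = 1406.288.
∂Q_A/∂P_B = -13.6.
ε = (∂Q_A/∂P_B)(P_B/Q_A) = -13.6 × (38.67/1406.288) ≈ -0.37.

-0.37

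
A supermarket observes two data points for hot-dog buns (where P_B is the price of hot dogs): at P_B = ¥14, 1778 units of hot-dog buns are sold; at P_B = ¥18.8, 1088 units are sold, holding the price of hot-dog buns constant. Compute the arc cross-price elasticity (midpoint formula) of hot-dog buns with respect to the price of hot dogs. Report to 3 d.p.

-1.645

ΔQ_A = 1088 − 1778 = -690; ΔP_B = 18.8 − 14 = 4.8.
Midpoints: Q̄_A = 1433.0, P̄_B = 16.40.
ε = (ΔQ_A/Q̄_A)/(ΔP_B/P̄_B) = (-690/1433.0)/(4.8/16.40) ≈ -1.645.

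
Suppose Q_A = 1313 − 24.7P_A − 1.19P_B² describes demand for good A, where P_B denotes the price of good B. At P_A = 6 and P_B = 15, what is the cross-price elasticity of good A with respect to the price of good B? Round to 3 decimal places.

At P_A = 6 and P_B = 15: Q_A = 897.05.
∂Q_A/∂P_B = -2.38P_B = -2.38(15) = -35.7000.
ε = (∂Q_A/∂P_B)(P_B/Q_A) = -35.7000 × (15/897.05) ≈ -0.597.
ε < 0: complements.

-0.597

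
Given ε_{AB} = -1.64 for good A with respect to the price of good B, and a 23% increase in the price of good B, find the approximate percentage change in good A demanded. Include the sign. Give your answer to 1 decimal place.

%ΔQ ≈ ε × %ΔP of good B = -1.64 × (23%) = -37.7%.

-37.7%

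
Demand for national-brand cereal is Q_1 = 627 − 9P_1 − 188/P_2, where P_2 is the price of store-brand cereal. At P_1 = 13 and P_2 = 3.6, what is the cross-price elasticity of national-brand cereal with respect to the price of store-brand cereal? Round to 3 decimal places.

At P_1 = 13 and P_2 = 3.6: Q_1 = 457.778.
∂Q_1/∂P_2 = 188/P_2² = 14.5062.
ε = (∂Q_1/∂P_2)(P_2/Q_1) = 14.5062 × (3.6/457.778) ≈ 0.114.
ε > 0: substitutes.

0.114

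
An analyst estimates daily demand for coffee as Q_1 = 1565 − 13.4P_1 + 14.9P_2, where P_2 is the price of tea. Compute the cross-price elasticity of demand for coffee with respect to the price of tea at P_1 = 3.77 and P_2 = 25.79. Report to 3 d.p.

0.202

At P_1 = 3.77 and P_2 = 25.79: Q_1 = 1898.753.
∂Q_1/∂P_2 = 14.9.
ε = (∂Q_1/∂P_2)(P_2/Q_1) = 14.9 × (25.79/1898.753) ≈ 0.202.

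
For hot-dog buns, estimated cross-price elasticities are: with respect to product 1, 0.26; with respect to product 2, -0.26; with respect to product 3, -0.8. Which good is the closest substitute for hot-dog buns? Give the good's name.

product 1

Substitutes have ε > 0. Among the positive values, 0.26 (product 1) is largest.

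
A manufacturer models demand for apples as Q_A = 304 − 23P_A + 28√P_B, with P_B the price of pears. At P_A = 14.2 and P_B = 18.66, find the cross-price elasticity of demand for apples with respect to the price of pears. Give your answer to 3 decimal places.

0.615

At P_A = 14.2 and P_B = 18.66: Q_A = 98.352.
∂Q_A/∂P_B = 28/(2√P_B) = 28/(2√18.66) = 3.2409.
ε = (∂Q_A/∂P_B)(P_B/Q_A) = 3.2409 × (18.66/98.352) ≈ 0.615.
ε > 0: substitutes.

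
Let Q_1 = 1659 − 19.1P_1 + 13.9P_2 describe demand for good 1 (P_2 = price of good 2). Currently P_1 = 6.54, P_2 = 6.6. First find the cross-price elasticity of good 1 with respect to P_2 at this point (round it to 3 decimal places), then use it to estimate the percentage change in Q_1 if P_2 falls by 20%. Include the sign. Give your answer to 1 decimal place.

-1.1%

At P_1 = 6.54, P_2 = 6.6: Q_1 = 1625.826.
∂Q_1/∂P_2 = 13.9.
ε = (∂Q_1/∂P_2)(P_2/Q_1) = 13.9000 × 6.6/1625.826 ≈ 0.056.
%ΔQ_1 ≈ ε × %ΔP_2 = 0.056 × (-20%) = -1.1%.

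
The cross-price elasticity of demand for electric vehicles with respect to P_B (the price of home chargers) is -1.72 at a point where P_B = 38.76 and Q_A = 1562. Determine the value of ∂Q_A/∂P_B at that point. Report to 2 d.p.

ε = (∂Q_A/∂P_B)·(P_B/Q_A) ⇒ ∂Q_A/∂P_B = ε·Q_A/P_B = -1.72 × 1562/38.76 ≈ -69.31.

-69.31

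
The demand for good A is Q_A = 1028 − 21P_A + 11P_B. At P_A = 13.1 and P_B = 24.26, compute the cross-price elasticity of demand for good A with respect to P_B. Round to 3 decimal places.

At P_A = 13.1 and P_B = 24.26: Q_A = 1019.76.
∂Q_A/∂P_B = 11.
ε = (∂Q_A/∂P_B)(P_B/Q_A) = 11 × (24.26/1019.76) ≈ 0.262.

0.262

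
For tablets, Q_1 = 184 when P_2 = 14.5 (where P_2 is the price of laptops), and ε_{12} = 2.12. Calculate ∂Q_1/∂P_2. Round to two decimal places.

ε = (∂Q_1/∂P_2)·(P_2/Q_1) ⇒ ∂Q_1/∂P_2 = ε·Q_1/P_2 = 2.12 × 184/14.5 ≈ 26.90.

26.90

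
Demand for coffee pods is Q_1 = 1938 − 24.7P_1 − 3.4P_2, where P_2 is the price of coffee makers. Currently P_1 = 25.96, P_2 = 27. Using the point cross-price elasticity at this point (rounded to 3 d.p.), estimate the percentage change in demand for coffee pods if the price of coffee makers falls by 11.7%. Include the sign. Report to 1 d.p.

0.9%

At P_1 = 25.96, P_2 = 27: Q_1 = 1204.988.
∂Q_1/∂P_2 = -3.4.
ε = (∂Q_1/∂P_2)(P_2/Q_1) = -3.4000 × 27/1204.988 ≈ -0.076.
%ΔQ_1 ≈ ε × %ΔP_2 = -0.076 × (-11.7%) = 0.9%.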